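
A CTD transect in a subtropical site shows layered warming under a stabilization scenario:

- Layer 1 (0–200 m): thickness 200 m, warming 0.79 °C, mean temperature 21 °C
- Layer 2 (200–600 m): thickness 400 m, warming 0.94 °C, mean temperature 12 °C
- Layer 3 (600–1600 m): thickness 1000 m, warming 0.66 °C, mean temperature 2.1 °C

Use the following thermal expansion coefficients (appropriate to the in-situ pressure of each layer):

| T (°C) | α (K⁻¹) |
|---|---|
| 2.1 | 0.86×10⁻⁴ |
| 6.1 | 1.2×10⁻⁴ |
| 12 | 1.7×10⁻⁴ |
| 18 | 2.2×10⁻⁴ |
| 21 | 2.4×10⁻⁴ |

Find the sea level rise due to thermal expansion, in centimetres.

Δh = 16 cm

Layer 1 at 21 °C → α = 2.4×10⁻⁴ K⁻¹
Layer 2 at 12 °C → α = 1.7×10⁻⁴ K⁻¹
Layer 3 at 2.1 °C → α = 0.86×10⁻⁴ K⁻¹
0–200 m: 200 × 0.79 × 2.4×10⁻⁴ = 0.03792 m
1.7×10⁻⁴ × 0.94 × 400 = 0.06392 m
0.66 × 1000 × 0.86×10⁻⁴ = 0.05676 m
Δh = 0.03792 + 0.06392 + 0.05676 = 0.15860 m ≈ 16 cm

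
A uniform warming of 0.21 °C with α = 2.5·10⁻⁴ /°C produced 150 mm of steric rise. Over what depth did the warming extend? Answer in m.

H = Δh/(αΔT) = 0.15 / (2.5×10⁻⁴ × 0.21) ≈ 2857 m

2860 m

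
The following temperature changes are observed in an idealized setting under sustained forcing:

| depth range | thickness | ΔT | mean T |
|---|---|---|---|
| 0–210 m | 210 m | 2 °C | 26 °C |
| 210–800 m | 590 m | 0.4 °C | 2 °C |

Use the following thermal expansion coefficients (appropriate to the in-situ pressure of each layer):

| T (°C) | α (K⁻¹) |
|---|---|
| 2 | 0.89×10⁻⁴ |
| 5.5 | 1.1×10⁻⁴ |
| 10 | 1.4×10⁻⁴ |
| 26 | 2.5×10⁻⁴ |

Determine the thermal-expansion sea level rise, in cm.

Δh = 12.6 cm

Layer 1 at 26 °C → α = 2.5×10⁻⁴ K⁻¹
Layer 2 at 2 °C → α = 0.89×10⁻⁴ K⁻¹
0–210 m: 2 × 210 × 2.5×10⁻⁴ = 0.10500 m
210–800 m: 0.89×10⁻⁴ × 590 × 0.4 = 0.021004 m
Δh = 0.10500 + 0.021004 = 0.126004 m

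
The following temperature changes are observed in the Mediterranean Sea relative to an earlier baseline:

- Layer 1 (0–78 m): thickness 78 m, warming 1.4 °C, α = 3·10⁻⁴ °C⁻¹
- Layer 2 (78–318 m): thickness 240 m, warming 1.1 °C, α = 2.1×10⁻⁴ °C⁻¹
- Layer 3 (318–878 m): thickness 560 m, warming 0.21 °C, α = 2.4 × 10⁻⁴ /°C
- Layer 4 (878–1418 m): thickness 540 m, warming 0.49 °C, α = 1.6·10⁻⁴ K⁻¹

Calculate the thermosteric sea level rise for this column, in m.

0–78 m: 78 × 1.4 × 3×10⁻⁴ = 0.03276 m
240 × 2.1×10⁻⁴ × 1.1 = 0.05544 m
2.4×10⁻⁴ × 0.21 × 560 = 0.028224 m
0.49 × 540 × 1.6×10⁻⁴ = 0.042336 m
Δh = 0.03276 + 0.05544 + 0.028224 + 0.042336 = 0.15876 m

about 0.159 m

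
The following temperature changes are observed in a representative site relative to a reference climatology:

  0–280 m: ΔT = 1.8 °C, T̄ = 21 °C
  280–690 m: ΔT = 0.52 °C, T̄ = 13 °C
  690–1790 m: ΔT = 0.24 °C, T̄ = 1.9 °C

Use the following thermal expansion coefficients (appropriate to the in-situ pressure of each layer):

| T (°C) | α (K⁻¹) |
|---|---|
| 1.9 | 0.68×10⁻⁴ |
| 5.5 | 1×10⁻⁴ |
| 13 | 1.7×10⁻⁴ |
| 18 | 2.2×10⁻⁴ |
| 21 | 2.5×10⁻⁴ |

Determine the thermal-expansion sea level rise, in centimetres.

about 18.0 cm

Layer 1 at 21 °C → α = 2.5×10⁻⁴ K⁻¹
Layer 2 at 13 °C → α = 1.7×10⁻⁴ K⁻¹
Layer 3 at 1.9 °C → α = 0.68×10⁻⁴ K⁻¹
0–280 m: 1.8 × 2.5×10⁻⁴ × 280 = 0.12600 m
0.52 × 410 × 1.7×10⁻⁴ = 0.036244 m
690–1790 m: 0.68×10⁻⁴ × 1100 × 0.24 = 0.017952 m
Δh = 0.12600 + 0.036244 + 0.017952 = 0.180196 m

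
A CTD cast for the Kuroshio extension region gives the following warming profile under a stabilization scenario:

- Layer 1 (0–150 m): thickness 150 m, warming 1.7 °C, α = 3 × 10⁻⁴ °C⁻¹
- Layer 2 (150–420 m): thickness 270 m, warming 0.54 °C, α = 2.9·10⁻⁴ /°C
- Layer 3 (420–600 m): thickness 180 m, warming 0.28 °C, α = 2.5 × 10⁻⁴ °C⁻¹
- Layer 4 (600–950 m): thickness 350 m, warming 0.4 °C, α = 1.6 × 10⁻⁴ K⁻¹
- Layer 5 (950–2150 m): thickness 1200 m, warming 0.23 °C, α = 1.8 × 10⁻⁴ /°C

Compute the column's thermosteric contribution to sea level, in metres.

about 0.20 m

0–150 m: 1.7 × 3×10⁻⁴ × 150 = 0.07650 m
270 × 0.54 × 2.9×10⁻⁴ = 0.042282 m
420–600 m: 2.5×10⁻⁴ × 0.28 × 180 = 0.01260 m
600–950 m: 0.4 × 350 × 1.6×10⁻⁴ = 0.02240 m
950–2150 m: 0.23 × 1.8×10⁻⁴ × 1200 = 0.04968 m
Δh = 0.07650 + 0.042282 + 0.01260 + 0.02240 + 0.04968 = 0.203462 m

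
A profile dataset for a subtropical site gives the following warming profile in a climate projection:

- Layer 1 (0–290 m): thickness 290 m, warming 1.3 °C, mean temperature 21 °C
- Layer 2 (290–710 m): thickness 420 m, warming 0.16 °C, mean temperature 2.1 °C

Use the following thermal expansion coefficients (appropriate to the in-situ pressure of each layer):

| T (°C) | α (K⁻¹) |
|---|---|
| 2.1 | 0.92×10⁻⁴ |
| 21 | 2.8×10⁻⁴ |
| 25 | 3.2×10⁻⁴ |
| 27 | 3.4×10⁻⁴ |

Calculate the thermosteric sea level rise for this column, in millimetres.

about 112 mm

Layer 1 at 21 °C → α = 2.8×10⁻⁴ K⁻¹
Layer 2 at 2.1 °C → α = 0.92×10⁻⁴ K⁻¹
2.8×10⁻⁴ × 1.3 × 290 = 0.10556 m
420 × 0.92×10⁻⁴ × 0.16 = 0.0061824 m
Δh = 0.10556 + 0.0061824 = 0.1117424 m ≈ 112 mm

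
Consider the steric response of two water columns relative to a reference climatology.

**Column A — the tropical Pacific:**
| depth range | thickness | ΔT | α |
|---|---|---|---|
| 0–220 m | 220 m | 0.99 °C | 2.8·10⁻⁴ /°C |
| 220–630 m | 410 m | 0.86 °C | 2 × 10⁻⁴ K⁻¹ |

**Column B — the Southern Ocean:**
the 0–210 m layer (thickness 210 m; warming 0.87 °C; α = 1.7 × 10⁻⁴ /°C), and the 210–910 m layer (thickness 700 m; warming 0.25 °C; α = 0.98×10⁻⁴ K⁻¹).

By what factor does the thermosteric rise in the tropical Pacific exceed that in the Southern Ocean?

2.7

A 2.8×10⁻⁴ × 0.99 × 220 = 0.060984 m
A 220–630 m: 410 × 2×10⁻⁴ × 0.86 = 0.07052 m
A total: 0.131504 m
B 0–210 m: 0.87 × 210 × 1.7×10⁻⁴ = 0.031059 m
B Layer 2: 700 × 0.25 × 0.98×10⁻⁴ = 0.01715 m
B total: 0.048209 m
Ratio: 0.131504 / 0.048209 ≈ 2.728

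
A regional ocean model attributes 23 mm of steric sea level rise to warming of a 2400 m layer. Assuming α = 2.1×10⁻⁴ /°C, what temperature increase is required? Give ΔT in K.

ΔT = Δh/(αH) = 0.023 / (2.1×10⁻⁴ × 2400) ≈ 0.04563 K

0.046 K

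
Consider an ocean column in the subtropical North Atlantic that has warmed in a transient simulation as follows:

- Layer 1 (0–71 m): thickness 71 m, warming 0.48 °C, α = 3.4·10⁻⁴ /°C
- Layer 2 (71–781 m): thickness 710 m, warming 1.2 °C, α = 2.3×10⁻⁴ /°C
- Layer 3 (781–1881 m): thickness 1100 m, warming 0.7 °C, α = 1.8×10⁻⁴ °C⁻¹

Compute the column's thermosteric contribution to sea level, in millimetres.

about 350 mm

3.4×10⁻⁴ × 0.48 × 71 = 0.0115872 m
710 × 2.3×10⁻⁴ × 1.2 = 0.19596 m
781–1881 m: 1100 × 1.8×10⁻⁴ × 0.7 = 0.13860 m
Δh = 0.0115872 + 0.19596 + 0.13860 = 0.3461472 m ≈ 350 mm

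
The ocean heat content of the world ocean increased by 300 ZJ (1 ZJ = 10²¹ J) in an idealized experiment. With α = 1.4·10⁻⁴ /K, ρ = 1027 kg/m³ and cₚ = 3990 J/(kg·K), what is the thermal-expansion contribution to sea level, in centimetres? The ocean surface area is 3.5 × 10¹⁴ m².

Δh ≈ 2.9 cm

Per unit area: Q = 300×10²¹ / (3.5×10¹⁴) ≈ 8.571×10⁸ J/m²
Δh = αQ/(ρcₚ) = 1.4×10⁻⁴ × 8.571×10⁸ / (1027 × 3990) ≈ 0.029283 m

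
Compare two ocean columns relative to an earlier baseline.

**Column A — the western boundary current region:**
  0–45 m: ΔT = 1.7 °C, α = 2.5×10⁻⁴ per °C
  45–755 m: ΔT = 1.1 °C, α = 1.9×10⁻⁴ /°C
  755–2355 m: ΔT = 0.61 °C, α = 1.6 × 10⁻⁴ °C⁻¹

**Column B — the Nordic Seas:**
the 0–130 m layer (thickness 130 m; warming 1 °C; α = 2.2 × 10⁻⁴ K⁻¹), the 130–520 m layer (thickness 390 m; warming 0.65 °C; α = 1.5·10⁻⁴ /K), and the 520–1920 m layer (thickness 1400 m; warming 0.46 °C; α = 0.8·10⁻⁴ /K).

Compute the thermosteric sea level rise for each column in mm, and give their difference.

Δh_A ≈ 324 mm, Δh_B ≈ 118 mm; difference ≈ 206 mm

A Layer 1: 1.7 × 45 × 2.5×10⁻⁴ = 0.019125 m
A 1.9×10⁻⁴ × 1.1 × 710 = 0.14839 m
A Layer 3: 0.61 × 1600 × 1.6×10⁻⁴ = 0.15616 m
A total: 0.323675 m
B 0–130 m: 1 × 2.2×10⁻⁴ × 130 = 0.02860 m
B Layer 2: 0.65 × 1.5×10⁻⁴ × 390 = 0.038025 m
B Layer 3: 0.46 × 0.8×10⁻⁴ × 1400 = 0.05152 m
B total: 0.118145 m
Difference: 0.323675 − 0.118145 = 0.20553 m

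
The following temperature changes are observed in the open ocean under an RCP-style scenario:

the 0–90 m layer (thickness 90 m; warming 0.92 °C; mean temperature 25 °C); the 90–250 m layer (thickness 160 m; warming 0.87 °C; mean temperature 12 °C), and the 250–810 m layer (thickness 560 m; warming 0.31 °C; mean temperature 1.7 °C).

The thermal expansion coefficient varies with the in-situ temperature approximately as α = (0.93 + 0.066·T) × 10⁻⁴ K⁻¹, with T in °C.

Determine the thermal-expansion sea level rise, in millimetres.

Layer 1: α = (0.93 + 0.066×25)×10⁻⁴ = 2.58×10⁻⁴ K⁻¹
Layer 2: α = (0.93 + 0.066×12)×10⁻⁴ = 1.722×10⁻⁴ K⁻¹
Layer 3: α = (0.93 + 0.066×1.7)×10⁻⁴ = 1.0422×10⁻⁴ K⁻¹
Layer 1: 90 × 0.92 × 2.58×10⁻⁴ = 0.0213624 m
Layer 2: 1.722×10⁻⁴ × 0.87 × 160 = 0.02397024 m
560 × 0.31 × 1.0422×10⁻⁴ = 0.018092592 m
Δh = 0.0213624 + 0.02397024 + 0.018092592 = 0.063425232 m

63.4 mm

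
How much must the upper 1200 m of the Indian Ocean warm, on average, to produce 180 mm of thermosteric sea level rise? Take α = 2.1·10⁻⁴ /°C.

ΔT = Δh/(αH) = 0.18 / (2.1×10⁻⁴ × 1200) ≈ 0.7143 K

0.71 K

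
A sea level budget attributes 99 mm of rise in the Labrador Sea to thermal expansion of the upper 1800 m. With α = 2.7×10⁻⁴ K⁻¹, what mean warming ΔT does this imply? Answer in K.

about 0.204 K

ΔT = Δh/(αH) = 0.099 / (2.7×10⁻⁴ × 1800) ≈ 0.2037 K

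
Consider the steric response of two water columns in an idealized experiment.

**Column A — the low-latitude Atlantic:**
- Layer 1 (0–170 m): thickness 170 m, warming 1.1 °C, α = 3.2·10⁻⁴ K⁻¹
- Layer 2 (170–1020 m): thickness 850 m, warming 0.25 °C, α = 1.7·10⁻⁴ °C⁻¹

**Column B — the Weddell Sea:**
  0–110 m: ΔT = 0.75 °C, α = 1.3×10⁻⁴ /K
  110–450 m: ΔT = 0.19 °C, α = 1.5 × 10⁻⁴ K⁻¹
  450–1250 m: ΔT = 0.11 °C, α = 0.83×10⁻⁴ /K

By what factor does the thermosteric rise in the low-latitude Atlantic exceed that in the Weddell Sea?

A 3.2×10⁻⁴ × 1.1 × 170 = 0.05984 m
A 170–1020 m: 0.25 × 850 × 1.7×10⁻⁴ = 0.036125 m
A total: 0.095965 m
B 1.3×10⁻⁴ × 0.75 × 110 = 0.010725 m
B Layer 2: 1.5×10⁻⁴ × 340 × 0.19 = 0.00969 m
B 450–1250 m: 0.11 × 800 × 0.83×10⁻⁴ = 0.007304 m
B total: 0.027719 m
Ratio: 0.095965 / 0.027719 ≈ 3.462

3.5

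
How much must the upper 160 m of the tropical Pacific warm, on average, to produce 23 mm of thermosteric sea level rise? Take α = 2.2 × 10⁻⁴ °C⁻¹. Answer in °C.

about 0.653 °C

ΔT = Δh/(αH) = 0.023 / (2.2×10⁻⁴ × 160) ≈ 0.6534 °C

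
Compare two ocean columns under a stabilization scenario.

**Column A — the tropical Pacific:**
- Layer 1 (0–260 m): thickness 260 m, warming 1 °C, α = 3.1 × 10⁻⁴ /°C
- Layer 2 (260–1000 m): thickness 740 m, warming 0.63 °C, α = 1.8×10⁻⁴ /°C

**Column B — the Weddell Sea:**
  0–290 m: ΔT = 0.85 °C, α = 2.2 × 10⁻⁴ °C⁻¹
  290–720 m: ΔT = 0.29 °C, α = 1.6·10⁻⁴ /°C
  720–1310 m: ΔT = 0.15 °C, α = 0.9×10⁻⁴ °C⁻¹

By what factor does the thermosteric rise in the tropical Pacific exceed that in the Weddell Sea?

A Layer 1: 260 × 1 × 3.1×10⁻⁴ = 0.08060 m
A 0.63 × 740 × 1.8×10⁻⁴ = 0.083916 m
A total: 0.164516 m
B Layer 1: 0.85 × 2.2×10⁻⁴ × 290 = 0.05423 m
B Layer 2: 1.6×10⁻⁴ × 0.29 × 430 = 0.019952 m
B 720–1310 m: 0.9×10⁻⁴ × 0.15 × 590 = 0.007965 m
B total: 0.082147 m
Ratio: 0.164516 / 0.082147 ≈ 2.003

≈ 2.00×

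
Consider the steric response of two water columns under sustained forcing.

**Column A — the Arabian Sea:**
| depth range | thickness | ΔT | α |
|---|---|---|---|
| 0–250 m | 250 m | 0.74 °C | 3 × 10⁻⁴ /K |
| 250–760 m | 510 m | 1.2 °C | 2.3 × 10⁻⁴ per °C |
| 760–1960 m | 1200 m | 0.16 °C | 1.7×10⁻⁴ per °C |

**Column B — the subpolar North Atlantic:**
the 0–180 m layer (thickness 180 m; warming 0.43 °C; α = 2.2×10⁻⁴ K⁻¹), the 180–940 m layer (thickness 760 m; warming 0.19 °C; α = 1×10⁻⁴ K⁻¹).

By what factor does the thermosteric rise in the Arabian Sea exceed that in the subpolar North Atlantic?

A Layer 1: 250 × 0.74 × 3×10⁻⁴ = 0.05550 m
A 510 × 2.3×10⁻⁴ × 1.2 = 0.14076 m
A 1.7×10⁻⁴ × 0.16 × 1200 = 0.03264 m
A total: 0.22890 m
B 0–180 m: 180 × 0.43 × 2.2×10⁻⁴ = 0.017028 m
B Layer 2: 760 × 0.19 × 1×10⁻⁴ = 0.01444 m
B total: 0.031468 m
Ratio: 0.22890 / 0.031468 ≈ 7.274

a factor of 7.3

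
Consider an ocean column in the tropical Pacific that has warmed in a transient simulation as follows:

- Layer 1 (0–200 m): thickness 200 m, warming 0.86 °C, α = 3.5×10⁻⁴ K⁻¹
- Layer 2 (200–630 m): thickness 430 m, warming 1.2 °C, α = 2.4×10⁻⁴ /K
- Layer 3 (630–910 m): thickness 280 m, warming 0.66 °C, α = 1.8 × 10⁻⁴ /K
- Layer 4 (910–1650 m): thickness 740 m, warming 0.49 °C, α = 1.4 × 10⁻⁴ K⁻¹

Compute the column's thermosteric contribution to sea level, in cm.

about 26.8 cm

0–200 m: 200 × 0.86 × 3.5×10⁻⁴ = 0.06020 m
200–630 m: 1.2 × 430 × 2.4×10⁻⁴ = 0.12384 m
Layer 3: 1.8×10⁻⁴ × 280 × 0.66 = 0.033264 m
Layer 4: 0.49 × 1.4×10⁻⁴ × 740 = 0.050764 m
Δh = 0.06020 + 0.12384 + 0.033264 + 0.050764 = 0.268068 m ≈ 26.8 cm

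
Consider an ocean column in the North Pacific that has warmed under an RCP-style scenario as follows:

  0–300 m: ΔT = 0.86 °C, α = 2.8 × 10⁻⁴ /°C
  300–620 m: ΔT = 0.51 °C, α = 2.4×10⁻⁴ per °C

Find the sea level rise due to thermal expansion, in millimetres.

about 110 mm

0–300 m: 2.8×10⁻⁴ × 300 × 0.86 = 0.07224 m
320 × 0.51 × 2.4×10⁻⁴ = 0.039168 m
Δh = 0.07224 + 0.039168 = 0.111408 m ≈ 110 mm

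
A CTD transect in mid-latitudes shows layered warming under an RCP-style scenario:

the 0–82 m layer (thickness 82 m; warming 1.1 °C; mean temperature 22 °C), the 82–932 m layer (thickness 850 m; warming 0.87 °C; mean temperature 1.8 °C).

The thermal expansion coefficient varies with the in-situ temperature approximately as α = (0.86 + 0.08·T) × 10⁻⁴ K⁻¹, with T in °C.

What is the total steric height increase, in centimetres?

Δh = 9.79 cm

Layer 1: α = (0.86 + 0.08×22)×10⁻⁴ = 2.62×10⁻⁴ K⁻¹
Layer 2: α = (0.86 + 0.08×1.8)×10⁻⁴ = 1.004×10⁻⁴ K⁻¹
0–82 m: 2.62×10⁻⁴ × 1.1 × 82 = 0.0236324 m
Layer 2: 1.004×10⁻⁴ × 850 × 0.87 = 0.0742458 m
Δh = 0.0236324 + 0.0742458 = 0.0978782 m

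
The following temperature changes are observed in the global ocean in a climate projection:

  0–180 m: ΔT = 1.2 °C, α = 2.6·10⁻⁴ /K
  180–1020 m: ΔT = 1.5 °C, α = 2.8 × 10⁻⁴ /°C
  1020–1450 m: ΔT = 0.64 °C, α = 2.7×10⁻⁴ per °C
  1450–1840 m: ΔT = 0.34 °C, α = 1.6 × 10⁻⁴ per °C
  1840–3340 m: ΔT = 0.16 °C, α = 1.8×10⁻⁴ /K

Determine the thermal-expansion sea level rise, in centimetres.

2.6×10⁻⁴ × 1.2 × 180 = 0.05616 m
Layer 2: 1.5 × 840 × 2.8×10⁻⁴ = 0.35280 m
430 × 0.64 × 2.7×10⁻⁴ = 0.074304 m
1.6×10⁻⁴ × 0.34 × 390 = 0.021216 m
Layer 5: 0.16 × 1.8×10⁻⁴ × 1500 = 0.04320 m
Δh = 0.05616 + 0.35280 + 0.074304 + 0.021216 + 0.04320 = 0.54768 m

Δh = 55 cm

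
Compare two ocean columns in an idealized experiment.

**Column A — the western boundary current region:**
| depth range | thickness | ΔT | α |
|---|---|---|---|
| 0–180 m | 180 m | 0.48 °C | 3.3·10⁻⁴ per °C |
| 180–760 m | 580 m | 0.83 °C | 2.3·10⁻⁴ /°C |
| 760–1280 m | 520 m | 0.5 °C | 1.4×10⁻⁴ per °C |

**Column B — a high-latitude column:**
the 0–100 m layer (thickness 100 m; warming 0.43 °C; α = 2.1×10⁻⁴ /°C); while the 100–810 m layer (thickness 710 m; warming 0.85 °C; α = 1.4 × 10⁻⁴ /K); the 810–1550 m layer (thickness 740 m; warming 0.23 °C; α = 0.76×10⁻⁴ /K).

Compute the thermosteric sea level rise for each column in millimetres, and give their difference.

A 3.3×10⁻⁴ × 180 × 0.48 = 0.028512 m
A Layer 2: 2.3×10⁻⁴ × 580 × 0.83 = 0.110722 m
A 760–1280 m: 1.4×10⁻⁴ × 520 × 0.5 = 0.03640 m
A total: 0.175634 m
B Layer 1: 100 × 0.43 × 2.1×10⁻⁴ = 0.00903 m
B Layer 2: 1.4×10⁻⁴ × 710 × 0.85 = 0.08449 m
B 0.76×10⁻⁴ × 740 × 0.23 = 0.0129352 m
B total: 0.1064552 m
Difference: 0.175634 − 0.1064552 = 0.0691788 m

Δh_A ≈ 180 mm, Δh_B ≈ 110 mm; difference ≈ 69 mm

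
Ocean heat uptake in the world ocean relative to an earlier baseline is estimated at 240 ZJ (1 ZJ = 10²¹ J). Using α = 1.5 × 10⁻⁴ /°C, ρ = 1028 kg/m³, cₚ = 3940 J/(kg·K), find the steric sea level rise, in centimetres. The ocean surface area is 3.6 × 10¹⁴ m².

Δh ≈ 2.47 cm

Per unit area: Q = 240×10²¹ / (3.6×10¹⁴) ≈ 6.667×10⁸ J/m²
Δh = αQ/(ρcₚ) = 1.5×10⁻⁴ × 6.667×10⁸ / (1028 × 3940) ≈ 0.024691 m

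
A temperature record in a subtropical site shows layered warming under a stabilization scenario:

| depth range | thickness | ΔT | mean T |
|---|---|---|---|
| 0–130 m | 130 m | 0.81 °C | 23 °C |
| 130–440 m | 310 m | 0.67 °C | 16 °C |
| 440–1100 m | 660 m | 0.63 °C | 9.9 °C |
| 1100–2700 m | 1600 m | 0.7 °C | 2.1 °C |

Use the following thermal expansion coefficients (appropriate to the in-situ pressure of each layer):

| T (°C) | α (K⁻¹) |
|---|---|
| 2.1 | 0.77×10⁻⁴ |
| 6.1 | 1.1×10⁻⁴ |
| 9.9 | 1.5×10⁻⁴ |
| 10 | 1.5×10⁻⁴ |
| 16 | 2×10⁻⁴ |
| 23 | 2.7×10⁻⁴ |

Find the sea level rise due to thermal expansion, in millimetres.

Δh ≈ 219 mm

Layer 1 at 23 °C → α = 2.7×10⁻⁴ K⁻¹
Layer 2 at 16 °C → α = 2×10⁻⁴ K⁻¹
Layer 3 at 9.9 °C → α = 1.5×10⁻⁴ K⁻¹
Layer 4 at 2.1 °C → α = 0.77×10⁻⁴ K⁻¹
2.7×10⁻⁴ × 0.81 × 130 = 0.028431 m
130–440 m: 310 × 2×10⁻⁴ × 0.67 = 0.04154 m
Layer 3: 1.5×10⁻⁴ × 660 × 0.63 = 0.06237 m
Layer 4: 1600 × 0.77×10⁻⁴ × 0.7 = 0.08624 m
Δh = 0.028431 + 0.04154 + 0.06237 + 0.08624 = 0.218581 m ≈ 219 mm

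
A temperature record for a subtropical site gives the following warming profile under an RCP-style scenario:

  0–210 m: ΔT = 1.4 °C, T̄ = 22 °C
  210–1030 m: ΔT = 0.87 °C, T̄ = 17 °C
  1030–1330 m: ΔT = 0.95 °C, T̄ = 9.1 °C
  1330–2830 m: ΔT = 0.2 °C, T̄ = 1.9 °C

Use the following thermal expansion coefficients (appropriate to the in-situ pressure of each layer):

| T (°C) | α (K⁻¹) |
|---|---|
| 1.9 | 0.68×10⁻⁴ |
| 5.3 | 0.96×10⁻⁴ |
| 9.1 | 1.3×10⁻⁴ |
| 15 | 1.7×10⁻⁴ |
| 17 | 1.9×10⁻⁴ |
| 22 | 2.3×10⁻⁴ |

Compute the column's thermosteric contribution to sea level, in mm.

Δh = 261 mm

Layer 1 at 22 °C → α = 2.3×10⁻⁴ K⁻¹
Layer 2 at 17 °C → α = 1.9×10⁻⁴ K⁻¹
Layer 3 at 9.1 °C → α = 1.3×10⁻⁴ K⁻¹
Layer 4 at 1.9 °C → α = 0.68×10⁻⁴ K⁻¹
210 × 2.3×10⁻⁴ × 1.4 = 0.06762 m
1.9×10⁻⁴ × 0.87 × 820 = 0.135546 m
Layer 3: 300 × 1.3×10⁻⁴ × 0.95 = 0.03705 m
Layer 4: 0.2 × 0.68×10⁻⁴ × 1500 = 0.02040 m
Δh = 0.06762 + 0.135546 + 0.03705 + 0.02040 = 0.260616 m ≈ 261 mm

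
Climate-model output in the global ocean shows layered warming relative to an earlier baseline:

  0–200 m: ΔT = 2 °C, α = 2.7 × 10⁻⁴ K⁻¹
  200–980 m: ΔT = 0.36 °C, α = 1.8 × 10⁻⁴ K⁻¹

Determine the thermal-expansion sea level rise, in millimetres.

Δh = 160 mm

0–200 m: 200 × 2.7×10⁻⁴ × 2 = 0.10800 m
Layer 2: 0.36 × 780 × 1.8×10⁻⁴ = 0.050544 m
Δh = 0.10800 + 0.050544 = 0.158544 m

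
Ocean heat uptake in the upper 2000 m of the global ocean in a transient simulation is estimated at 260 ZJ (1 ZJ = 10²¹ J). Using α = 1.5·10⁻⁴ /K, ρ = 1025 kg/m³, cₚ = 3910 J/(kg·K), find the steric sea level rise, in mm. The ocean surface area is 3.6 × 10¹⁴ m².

Per unit area: Q = 260×10²¹ / (3.6×10¹⁴) ≈ 7.222×10⁸ J/m²
Δh = αQ/(ρcₚ) = 1.5×10⁻⁴ × 7.222×10⁸ / (1025 × 3910) ≈ 0.02703 m

Δh = 27.0 mm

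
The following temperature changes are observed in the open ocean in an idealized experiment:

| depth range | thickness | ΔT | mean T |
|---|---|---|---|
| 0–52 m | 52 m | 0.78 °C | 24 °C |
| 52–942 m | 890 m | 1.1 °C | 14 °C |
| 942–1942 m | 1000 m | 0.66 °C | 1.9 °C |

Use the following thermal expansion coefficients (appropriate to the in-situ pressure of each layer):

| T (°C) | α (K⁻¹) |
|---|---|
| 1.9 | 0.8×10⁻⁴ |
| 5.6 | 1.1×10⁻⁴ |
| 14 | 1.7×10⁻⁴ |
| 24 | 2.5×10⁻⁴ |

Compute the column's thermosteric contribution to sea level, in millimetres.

Δh = 229 mm

Layer 1 at 24 °C → α = 2.5×10⁻⁴ K⁻¹
Layer 2 at 14 °C → α = 1.7×10⁻⁴ K⁻¹
Layer 3 at 1.9 °C → α = 0.8×10⁻⁴ K⁻¹
0–52 m: 0.78 × 52 × 2.5×10⁻⁴ = 0.01014 m
52–942 m: 1.7×10⁻⁴ × 1.1 × 890 = 0.16643 m
1000 × 0.8×10⁻⁴ × 0.66 = 0.05280 m
Δh = 0.01014 + 0.16643 + 0.05280 = 0.22937 m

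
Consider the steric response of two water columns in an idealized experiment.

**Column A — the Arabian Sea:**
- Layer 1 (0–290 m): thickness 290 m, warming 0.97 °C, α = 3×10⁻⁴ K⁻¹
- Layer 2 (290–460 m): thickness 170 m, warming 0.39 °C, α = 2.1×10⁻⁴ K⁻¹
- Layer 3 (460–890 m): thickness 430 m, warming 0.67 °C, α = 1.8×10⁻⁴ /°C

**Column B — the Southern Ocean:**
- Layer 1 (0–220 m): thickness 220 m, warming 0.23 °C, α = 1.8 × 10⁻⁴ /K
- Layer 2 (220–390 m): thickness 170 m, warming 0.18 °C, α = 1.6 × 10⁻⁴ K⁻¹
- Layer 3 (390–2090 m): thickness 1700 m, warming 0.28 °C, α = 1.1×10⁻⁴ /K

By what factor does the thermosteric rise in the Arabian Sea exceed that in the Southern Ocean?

A 0.97 × 3×10⁻⁴ × 290 = 0.08439 m
A 290–460 m: 0.39 × 2.1×10⁻⁴ × 170 = 0.013923 m
A Layer 3: 1.8×10⁻⁴ × 430 × 0.67 = 0.051858 m
A total: 0.150171 m
B 1.8×10⁻⁴ × 220 × 0.23 = 0.009108 m
B 220–390 m: 1.6×10⁻⁴ × 170 × 0.18 = 0.004896 m
B 0.28 × 1700 × 1.1×10⁻⁴ = 0.05236 m
B total: 0.066364 m
Ratio: 0.150171 / 0.066364 ≈ 2.263

a factor of 2.26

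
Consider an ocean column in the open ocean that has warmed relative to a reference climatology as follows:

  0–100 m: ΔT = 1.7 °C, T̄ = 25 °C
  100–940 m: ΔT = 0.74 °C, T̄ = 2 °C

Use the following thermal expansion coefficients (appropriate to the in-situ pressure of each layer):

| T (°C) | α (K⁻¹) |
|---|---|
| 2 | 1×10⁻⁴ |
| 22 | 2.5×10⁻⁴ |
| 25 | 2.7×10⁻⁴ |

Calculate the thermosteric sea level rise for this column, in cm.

Δh ≈ 10.8 cm

Layer 1 at 25 °C → α = 2.7×10⁻⁴ K⁻¹
Layer 2 at 2 °C → α = 1×10⁻⁴ K⁻¹
0–100 m: 100 × 2.7×10⁻⁴ × 1.7 = 0.04590 m
100–940 m: 0.74 × 840 × 1×10⁻⁴ = 0.06216 m
Δh = 0.04590 + 0.06216 = 0.10806 m ≈ 10.8 cm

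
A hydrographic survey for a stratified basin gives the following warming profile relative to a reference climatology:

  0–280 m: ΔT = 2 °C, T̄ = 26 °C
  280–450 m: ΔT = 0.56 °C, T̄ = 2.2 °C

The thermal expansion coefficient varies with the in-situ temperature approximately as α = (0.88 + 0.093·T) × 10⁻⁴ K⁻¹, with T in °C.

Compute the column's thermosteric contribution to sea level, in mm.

about 195 mm

Layer 1: α = (0.88 + 0.093×26)×10⁻⁴ = 3.298×10⁻⁴ K⁻¹
Layer 2: α = (0.88 + 0.093×2.2)×10⁻⁴ = 1.0846×10⁻⁴ K⁻¹
2 × 280 × 3.298×10⁻⁴ = 0.184688 m
Layer 2: 0.56 × 170 × 1.0846×10⁻⁴ = 0.010325392 m
Δh = 0.184688 + 0.010325392 = 0.195013392 m ≈ 195 mm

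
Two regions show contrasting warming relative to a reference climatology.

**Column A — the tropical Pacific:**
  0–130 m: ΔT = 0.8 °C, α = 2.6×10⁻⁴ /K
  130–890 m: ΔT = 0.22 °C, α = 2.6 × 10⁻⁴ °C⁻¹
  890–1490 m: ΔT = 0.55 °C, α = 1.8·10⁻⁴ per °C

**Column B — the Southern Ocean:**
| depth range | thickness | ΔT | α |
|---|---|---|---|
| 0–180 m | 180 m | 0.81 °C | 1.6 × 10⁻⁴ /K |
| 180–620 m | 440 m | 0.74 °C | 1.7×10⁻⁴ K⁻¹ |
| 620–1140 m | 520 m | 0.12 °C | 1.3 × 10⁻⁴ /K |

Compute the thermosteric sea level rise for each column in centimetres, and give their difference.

A 130 × 0.8 × 2.6×10⁻⁴ = 0.02704 m
A Layer 2: 2.6×10⁻⁴ × 0.22 × 760 = 0.043472 m
A 890–1490 m: 1.8×10⁻⁴ × 0.55 × 600 = 0.05940 m
A total: 0.129912 m
B 0–180 m: 1.6×10⁻⁴ × 0.81 × 180 = 0.023328 m
B Layer 2: 440 × 1.7×10⁻⁴ × 0.74 = 0.055352 m
B 1.3×10⁻⁴ × 520 × 0.12 = 0.008112 m
B total: 0.086792 m
Difference: 0.129912 − 0.086792 = 0.04312 m

Δh_A ≈ 13 cm, Δh_B ≈ 8.7 cm; difference ≈ 4.3 cm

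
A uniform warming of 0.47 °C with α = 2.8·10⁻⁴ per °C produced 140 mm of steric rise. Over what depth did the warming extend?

1060 m

H = Δh/(αΔT) = 0.14 / (2.8×10⁻⁴ × 0.47) ≈ 1064 m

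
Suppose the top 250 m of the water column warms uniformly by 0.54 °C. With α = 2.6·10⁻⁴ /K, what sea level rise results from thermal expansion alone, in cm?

Δh = αΔT·H = 2.6×10⁻⁴ × 0.54 × 250 = 0.03510 m

Δh ≈ 3.5 cm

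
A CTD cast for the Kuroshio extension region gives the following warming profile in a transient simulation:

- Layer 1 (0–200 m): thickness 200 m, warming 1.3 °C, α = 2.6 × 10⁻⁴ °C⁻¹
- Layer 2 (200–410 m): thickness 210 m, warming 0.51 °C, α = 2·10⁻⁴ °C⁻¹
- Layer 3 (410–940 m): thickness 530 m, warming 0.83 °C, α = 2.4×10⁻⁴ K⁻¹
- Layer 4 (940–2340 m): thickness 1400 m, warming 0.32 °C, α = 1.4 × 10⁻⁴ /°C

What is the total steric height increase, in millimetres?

Δh = 260 mm

Layer 1: 200 × 1.3 × 2.6×10⁻⁴ = 0.06760 m
2×10⁻⁴ × 210 × 0.51 = 0.02142 m
0.83 × 530 × 2.4×10⁻⁴ = 0.105576 m
1400 × 0.32 × 1.4×10⁻⁴ = 0.06272 m
Δh = 0.06760 + 0.02142 + 0.105576 + 0.06272 = 0.257316 m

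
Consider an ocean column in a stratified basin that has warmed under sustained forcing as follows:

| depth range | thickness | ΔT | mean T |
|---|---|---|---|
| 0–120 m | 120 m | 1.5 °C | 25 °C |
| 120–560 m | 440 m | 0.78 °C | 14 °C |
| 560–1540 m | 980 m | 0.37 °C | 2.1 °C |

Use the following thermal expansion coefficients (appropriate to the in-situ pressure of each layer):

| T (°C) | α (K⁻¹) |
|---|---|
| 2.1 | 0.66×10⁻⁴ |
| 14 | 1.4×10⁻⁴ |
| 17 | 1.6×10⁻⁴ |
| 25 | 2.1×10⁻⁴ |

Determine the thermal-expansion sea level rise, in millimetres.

about 110 mm

Layer 1 at 25 °C → α = 2.1×10⁻⁴ K⁻¹
Layer 2 at 14 °C → α = 1.4×10⁻⁴ K⁻¹
Layer 3 at 2.1 °C → α = 0.66×10⁻⁴ K⁻¹
Layer 1: 2.1×10⁻⁴ × 120 × 1.5 = 0.03780 m
Layer 2: 0.78 × 440 × 1.4×10⁻⁴ = 0.048048 m
0.66×10⁻⁴ × 0.37 × 980 = 0.0239316 m
Δh = 0.03780 + 0.048048 + 0.0239316 = 0.1097796 m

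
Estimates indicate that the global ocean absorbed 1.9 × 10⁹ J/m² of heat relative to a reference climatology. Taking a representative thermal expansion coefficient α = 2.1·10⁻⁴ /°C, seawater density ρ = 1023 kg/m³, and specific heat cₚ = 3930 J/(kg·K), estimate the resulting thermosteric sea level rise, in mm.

99.2 mm

Δh = αQ/(ρcₚ) = 2.1×10⁻⁴ × 1.9×10⁹ / (1023 × 3930) ≈ 0.099244 m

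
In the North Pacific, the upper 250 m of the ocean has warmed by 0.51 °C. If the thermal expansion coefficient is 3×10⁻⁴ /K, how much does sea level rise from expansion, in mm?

Δh = 38.3 mm

Δh = αΔT·H = 3×10⁻⁴ × 0.51 × 250 = 0.03825 m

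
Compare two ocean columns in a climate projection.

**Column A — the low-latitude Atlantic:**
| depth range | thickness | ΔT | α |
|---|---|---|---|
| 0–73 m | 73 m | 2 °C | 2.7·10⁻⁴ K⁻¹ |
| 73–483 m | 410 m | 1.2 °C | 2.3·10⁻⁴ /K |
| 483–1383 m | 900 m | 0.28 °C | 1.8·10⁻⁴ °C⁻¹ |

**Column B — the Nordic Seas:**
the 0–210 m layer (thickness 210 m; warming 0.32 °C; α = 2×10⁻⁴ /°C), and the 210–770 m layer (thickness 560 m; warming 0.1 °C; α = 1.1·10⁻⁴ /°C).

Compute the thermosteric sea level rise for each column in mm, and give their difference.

A: 200 mm; B: 20 mm; difference 180 mm

A 2.7×10⁻⁴ × 73 × 2 = 0.03942 m
A 73–483 m: 410 × 2.3×10⁻⁴ × 1.2 = 0.11316 m
A 483–1383 m: 1.8×10⁻⁴ × 0.28 × 900 = 0.04536 m
A total: 0.19794 m
B 0–210 m: 0.32 × 2×10⁻⁴ × 210 = 0.01344 m
B 1.1×10⁻⁴ × 560 × 0.1 = 0.00616 m
B total: 0.01960 m
Difference: 0.19794 − 0.01960 = 0.17834 m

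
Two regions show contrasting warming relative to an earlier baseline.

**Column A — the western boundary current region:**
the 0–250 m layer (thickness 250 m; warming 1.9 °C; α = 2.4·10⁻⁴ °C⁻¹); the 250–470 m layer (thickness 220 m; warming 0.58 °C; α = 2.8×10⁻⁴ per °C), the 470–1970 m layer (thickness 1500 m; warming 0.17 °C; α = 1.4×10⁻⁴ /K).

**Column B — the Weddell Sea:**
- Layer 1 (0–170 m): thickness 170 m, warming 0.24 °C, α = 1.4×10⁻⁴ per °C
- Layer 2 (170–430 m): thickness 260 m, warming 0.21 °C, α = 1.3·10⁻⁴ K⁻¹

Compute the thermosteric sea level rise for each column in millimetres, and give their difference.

A Layer 1: 1.9 × 250 × 2.4×10⁻⁴ = 0.11400 m
A Layer 2: 0.58 × 220 × 2.8×10⁻⁴ = 0.035728 m
A Layer 3: 0.17 × 1.4×10⁻⁴ × 1500 = 0.03570 m
A total: 0.185428 m
B 0–170 m: 0.24 × 170 × 1.4×10⁻⁴ = 0.005712 m
B 1.3×10⁻⁴ × 0.21 × 260 = 0.007098 m
B total: 0.01281 m
Difference: 0.185428 − 0.01281 = 0.172618 m

Δh_A ≈ 185 mm, Δh_B ≈ 12.8 mm; difference ≈ 173 mm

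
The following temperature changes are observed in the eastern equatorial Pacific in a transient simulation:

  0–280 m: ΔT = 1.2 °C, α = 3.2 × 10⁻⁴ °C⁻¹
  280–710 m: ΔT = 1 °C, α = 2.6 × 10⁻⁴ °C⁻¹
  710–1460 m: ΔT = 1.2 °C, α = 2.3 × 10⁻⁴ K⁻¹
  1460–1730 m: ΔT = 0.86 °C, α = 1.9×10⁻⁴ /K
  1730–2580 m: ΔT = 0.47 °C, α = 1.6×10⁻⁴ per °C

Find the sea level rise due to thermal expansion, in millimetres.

280 × 3.2×10⁻⁴ × 1.2 = 0.10752 m
280–710 m: 1 × 430 × 2.6×10⁻⁴ = 0.11180 m
710–1460 m: 2.3×10⁻⁴ × 750 × 1.2 = 0.20700 m
270 × 1.9×10⁻⁴ × 0.86 = 0.044118 m
850 × 1.6×10⁻⁴ × 0.47 = 0.06392 m
Δh = 0.10752 + 0.11180 + 0.20700 + 0.044118 + 0.06392 = 0.534358 m

530 mm of thermosteric rise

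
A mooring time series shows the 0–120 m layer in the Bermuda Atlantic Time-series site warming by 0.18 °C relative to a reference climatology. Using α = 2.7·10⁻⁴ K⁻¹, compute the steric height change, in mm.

Δh = 5.83 mm

Δh = αΔT·H = 2.7×10⁻⁴ × 0.18 × 120 = 0.005832 m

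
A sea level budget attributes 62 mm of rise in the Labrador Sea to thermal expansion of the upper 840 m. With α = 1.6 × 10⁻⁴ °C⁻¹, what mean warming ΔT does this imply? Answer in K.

about 0.461 K

ΔT = Δh/(αH) = 0.062 / (1.6×10⁻⁴ × 840) ≈ 0.4613 K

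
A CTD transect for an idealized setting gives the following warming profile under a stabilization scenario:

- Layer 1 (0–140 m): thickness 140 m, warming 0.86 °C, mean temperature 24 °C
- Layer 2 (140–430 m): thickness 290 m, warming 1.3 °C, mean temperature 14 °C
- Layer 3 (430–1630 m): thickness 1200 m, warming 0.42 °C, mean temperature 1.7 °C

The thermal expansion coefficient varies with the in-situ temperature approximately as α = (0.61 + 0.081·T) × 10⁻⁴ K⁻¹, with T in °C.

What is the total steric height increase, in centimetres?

13 cm

Layer 1: α = (0.61 + 0.081×24)×10⁻⁴ = 2.554×10⁻⁴ K⁻¹
Layer 2: α = (0.61 + 0.081×14)×10⁻⁴ = 1.744×10⁻⁴ K⁻¹
Layer 3: α = (0.61 + 0.081×1.7)×10⁻⁴ = 0.7477×10⁻⁴ K⁻¹
0–140 m: 140 × 0.86 × 2.554×10⁻⁴ = 0.03075016 m
140–430 m: 1.744×10⁻⁴ × 1.3 × 290 = 0.0657488 m
1200 × 0.7477×10⁻⁴ × 0.42 = 0.03768408 m
Δh = 0.03075016 + 0.0657488 + 0.03768408 = 0.13418304 m ≈ 13 cm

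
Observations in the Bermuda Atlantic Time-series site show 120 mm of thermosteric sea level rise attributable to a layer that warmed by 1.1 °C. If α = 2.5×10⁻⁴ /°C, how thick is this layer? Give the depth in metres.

about 436 m

H = Δh/(αΔT) = 0.12 / (2.5×10⁻⁴ × 1.1) ≈ 436.4 m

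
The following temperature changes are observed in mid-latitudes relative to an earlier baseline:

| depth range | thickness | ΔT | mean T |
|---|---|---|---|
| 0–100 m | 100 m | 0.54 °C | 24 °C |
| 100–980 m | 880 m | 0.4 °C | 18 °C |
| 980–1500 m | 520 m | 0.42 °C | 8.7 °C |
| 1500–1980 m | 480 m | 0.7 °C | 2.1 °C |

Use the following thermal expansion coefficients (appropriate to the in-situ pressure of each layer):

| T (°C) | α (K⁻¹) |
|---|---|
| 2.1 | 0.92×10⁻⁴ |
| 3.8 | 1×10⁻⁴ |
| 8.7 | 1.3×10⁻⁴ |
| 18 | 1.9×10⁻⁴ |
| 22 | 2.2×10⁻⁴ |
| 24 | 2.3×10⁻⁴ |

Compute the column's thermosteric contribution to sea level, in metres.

about 0.139 m

Layer 1 at 24 °C → α = 2.3×10⁻⁴ K⁻¹
Layer 2 at 18 °C → α = 1.9×10⁻⁴ K⁻¹
Layer 3 at 8.7 °C → α = 1.3×10⁻⁴ K⁻¹
Layer 4 at 2.1 °C → α = 0.92×10⁻⁴ K⁻¹
0–100 m: 0.54 × 100 × 2.3×10⁻⁴ = 0.01242 m
1.9×10⁻⁴ × 0.4 × 880 = 0.06688 m
Layer 3: 1.3×10⁻⁴ × 0.42 × 520 = 0.028392 m
0.7 × 0.92×10⁻⁴ × 480 = 0.030912 m
Δh = 0.01242 + 0.06688 + 0.028392 + 0.030912 = 0.138604 m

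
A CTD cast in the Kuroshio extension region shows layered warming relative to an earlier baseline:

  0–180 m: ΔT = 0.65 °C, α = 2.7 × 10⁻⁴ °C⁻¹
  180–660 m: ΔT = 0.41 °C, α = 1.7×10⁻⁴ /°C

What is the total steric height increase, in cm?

180 × 2.7×10⁻⁴ × 0.65 = 0.03159 m
480 × 0.41 × 1.7×10⁻⁴ = 0.033456 m
Δh = 0.03159 + 0.033456 = 0.065046 m

Δh = 6.50 cm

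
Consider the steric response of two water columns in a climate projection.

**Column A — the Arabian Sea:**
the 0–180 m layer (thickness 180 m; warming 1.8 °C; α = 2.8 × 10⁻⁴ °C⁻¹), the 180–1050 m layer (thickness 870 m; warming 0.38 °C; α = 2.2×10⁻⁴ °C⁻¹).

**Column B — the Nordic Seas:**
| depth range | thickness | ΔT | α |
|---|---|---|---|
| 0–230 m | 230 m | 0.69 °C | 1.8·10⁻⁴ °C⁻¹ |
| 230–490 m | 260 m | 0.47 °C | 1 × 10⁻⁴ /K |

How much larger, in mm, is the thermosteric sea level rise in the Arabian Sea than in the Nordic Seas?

A 2.8×10⁻⁴ × 180 × 1.8 = 0.09072 m
A 180–1050 m: 0.38 × 2.2×10⁻⁴ × 870 = 0.072732 m
A total: 0.163452 m
B 0–230 m: 1.8×10⁻⁴ × 230 × 0.69 = 0.028566 m
B 1×10⁻⁴ × 0.47 × 260 = 0.01222 m
B total: 0.040786 m
Difference: 0.163452 − 0.040786 = 0.122666 m

123 mm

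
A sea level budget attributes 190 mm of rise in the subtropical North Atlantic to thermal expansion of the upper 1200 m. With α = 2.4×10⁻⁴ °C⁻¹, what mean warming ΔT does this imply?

about 0.660 °C

ΔT = Δh/(αH) = 0.19 / (2.4×10⁻⁴ × 1200) ≈ 0.6597 °C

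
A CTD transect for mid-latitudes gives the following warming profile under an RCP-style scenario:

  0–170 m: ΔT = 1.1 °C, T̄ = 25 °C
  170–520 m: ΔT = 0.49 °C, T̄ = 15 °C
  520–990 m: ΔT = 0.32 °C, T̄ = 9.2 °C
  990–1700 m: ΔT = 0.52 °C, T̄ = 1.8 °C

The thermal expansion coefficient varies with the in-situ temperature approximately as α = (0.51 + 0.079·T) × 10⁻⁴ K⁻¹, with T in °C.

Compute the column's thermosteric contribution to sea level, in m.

0.118 m

Layer 1: α = (0.51 + 0.079×25)×10⁻⁴ = 2.485×10⁻⁴ K⁻¹
Layer 2: α = (0.51 + 0.079×15)×10⁻⁴ = 1.695×10⁻⁴ K⁻¹
Layer 3: α = (0.51 + 0.079×9.2)×10⁻⁴ = 1.2368×10⁻⁴ K⁻¹
Layer 4: α = (0.51 + 0.079×1.8)×10⁻⁴ = 0.6522×10⁻⁴ K⁻¹
0–170 m: 170 × 2.485×10⁻⁴ × 1.1 = 0.0464695 m
0.49 × 350 × 1.695×10⁻⁴ = 0.02906925 m
520–990 m: 0.32 × 1.2368×10⁻⁴ × 470 = 0.018601472 m
Layer 4: 710 × 0.6522×10⁻⁴ × 0.52 = 0.024079224 m
Δh = 0.0464695 + 0.02906925 + 0.018601472 + 0.024079224 = 0.118219446 m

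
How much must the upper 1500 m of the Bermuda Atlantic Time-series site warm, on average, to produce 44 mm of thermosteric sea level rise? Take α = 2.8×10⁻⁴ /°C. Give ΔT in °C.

ΔT = Δh/(αH) = 0.044 / (2.8×10⁻⁴ × 1500) ≈ 0.1048 °C

ΔT ≈ 0.10 °C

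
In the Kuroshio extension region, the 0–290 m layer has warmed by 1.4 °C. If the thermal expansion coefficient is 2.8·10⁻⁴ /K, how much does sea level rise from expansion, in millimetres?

Δh = αΔT·H = 2.8×10⁻⁴ × 1.4 × 290 = 0.11368 m

Δh = 114 mm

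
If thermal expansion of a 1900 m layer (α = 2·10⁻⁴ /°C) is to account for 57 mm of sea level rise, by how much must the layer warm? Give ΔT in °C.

ΔT ≈ 0.150 °C

ΔT = Δh/(αH) = 0.057 / (2×10⁻⁴ × 1900) = 0.1500 °C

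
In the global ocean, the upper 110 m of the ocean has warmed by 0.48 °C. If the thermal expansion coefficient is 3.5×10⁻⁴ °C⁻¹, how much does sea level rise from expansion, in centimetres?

Δh = αΔT·H = 3.5×10⁻⁴ × 0.48 × 110 = 0.01848 m

1.8 cm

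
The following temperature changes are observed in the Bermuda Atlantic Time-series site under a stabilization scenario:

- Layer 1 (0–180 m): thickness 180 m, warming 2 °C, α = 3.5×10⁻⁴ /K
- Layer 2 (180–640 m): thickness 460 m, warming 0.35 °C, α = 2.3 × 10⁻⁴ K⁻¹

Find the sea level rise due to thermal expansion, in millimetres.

about 163 mm

2 × 3.5×10⁻⁴ × 180 = 0.12600 m
Layer 2: 2.3×10⁻⁴ × 0.35 × 460 = 0.03703 m
Δh = 0.12600 + 0.03703 = 0.16303 m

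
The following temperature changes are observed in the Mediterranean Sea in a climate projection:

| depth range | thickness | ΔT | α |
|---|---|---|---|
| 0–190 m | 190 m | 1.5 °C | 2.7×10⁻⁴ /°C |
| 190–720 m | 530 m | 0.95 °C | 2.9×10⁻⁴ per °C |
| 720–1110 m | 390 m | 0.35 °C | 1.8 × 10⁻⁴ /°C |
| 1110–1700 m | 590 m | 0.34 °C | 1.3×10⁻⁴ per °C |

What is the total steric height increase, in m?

1.5 × 2.7×10⁻⁴ × 190 = 0.07695 m
530 × 2.9×10⁻⁴ × 0.95 = 0.146015 m
390 × 1.8×10⁻⁴ × 0.35 = 0.02457 m
1110–1700 m: 0.34 × 590 × 1.3×10⁻⁴ = 0.026078 m
Δh = 0.07695 + 0.146015 + 0.02457 + 0.026078 = 0.273613 m

0.274 m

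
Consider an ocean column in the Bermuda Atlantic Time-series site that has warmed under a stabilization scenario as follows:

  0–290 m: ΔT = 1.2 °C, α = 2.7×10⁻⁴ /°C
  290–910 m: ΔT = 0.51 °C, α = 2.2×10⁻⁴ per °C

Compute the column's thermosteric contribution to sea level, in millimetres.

164 mm

0–290 m: 290 × 1.2 × 2.7×10⁻⁴ = 0.09396 m
2.2×10⁻⁴ × 0.51 × 620 = 0.069564 m
Δh = 0.09396 + 0.069564 = 0.163524 m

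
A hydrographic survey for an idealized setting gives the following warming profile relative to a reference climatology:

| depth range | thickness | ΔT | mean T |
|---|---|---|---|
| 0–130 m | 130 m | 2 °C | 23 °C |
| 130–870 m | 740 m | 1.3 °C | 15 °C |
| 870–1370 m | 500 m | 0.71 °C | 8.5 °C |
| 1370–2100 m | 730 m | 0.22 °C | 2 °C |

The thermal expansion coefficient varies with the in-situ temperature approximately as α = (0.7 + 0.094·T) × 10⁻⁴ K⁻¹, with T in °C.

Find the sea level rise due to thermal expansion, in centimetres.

Layer 1: α = (0.7 + 0.094×23)×10⁻⁴ = 2.862×10⁻⁴ K⁻¹
Layer 2: α = (0.7 + 0.094×15)×10⁻⁴ = 2.11×10⁻⁴ K⁻¹
Layer 3: α = (0.7 + 0.094×8.5)×10⁻⁴ = 1.499×10⁻⁴ K⁻¹
Layer 4: α = (0.7 + 0.094×2)×10⁻⁴ = 0.888×10⁻⁴ K⁻¹
Layer 1: 2 × 130 × 2.862×10⁻⁴ = 0.074412 m
130–870 m: 740 × 2.11×10⁻⁴ × 1.3 = 0.202982 m
Layer 3: 500 × 1.499×10⁻⁴ × 0.71 = 0.0532145 m
Layer 4: 0.888×10⁻⁴ × 730 × 0.22 = 0.01426128 m
Δh = 0.074412 + 0.202982 + 0.0532145 + 0.01426128 = 0.34486978 m ≈ 34 cm

about 34 cm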